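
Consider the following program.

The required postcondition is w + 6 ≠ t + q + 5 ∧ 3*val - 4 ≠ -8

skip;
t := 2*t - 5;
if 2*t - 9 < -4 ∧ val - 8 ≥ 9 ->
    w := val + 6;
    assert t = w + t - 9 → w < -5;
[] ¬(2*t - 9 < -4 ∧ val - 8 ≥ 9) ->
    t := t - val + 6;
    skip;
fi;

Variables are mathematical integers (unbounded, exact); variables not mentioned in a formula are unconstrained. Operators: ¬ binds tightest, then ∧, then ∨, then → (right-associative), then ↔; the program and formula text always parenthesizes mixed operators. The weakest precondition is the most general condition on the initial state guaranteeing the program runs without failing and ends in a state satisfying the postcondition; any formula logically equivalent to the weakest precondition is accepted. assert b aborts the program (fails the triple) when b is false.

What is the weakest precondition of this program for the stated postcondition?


Working backward. After the program, the postcondition w + 6 ≠ t + q + 5 ∧ 3*val - 4 ≠ -8 must hold; in canonical form it is w ≠ q + t - 1 ∧ 3*val ≠ -4.
Then branch requires (val = 3 → val < -11) ∧ val ≠ q + t - 7 ∧ 3*val ≠ -4; else branch requires val + w ≠ q + t + 5 ∧ 3*val ≠ -4.
Before the if: ((2*t < 5 ∧ val ≥ 17) → ((val = 3 → val < -11) ∧ val ≠ q + t - 7 ∧ 3*val ≠ -4)) ∧ ((¬(2*t < 5 ∧ val ≥ 17)) → (val + w ≠ q + t + 5 ∧ 3*val ≠ -4))
Before t := 2*t - 5: ((4*t < 15 ∧ val ≥ 17) → ((val = 3 → val < -11) ∧ val ≠ q + 2*t - 12 ∧ 3*val ≠ -4)) ∧ ((¬(4*t < 15 ∧ val ≥ 17)) → (val + w ≠ q + 2*t ∧ 3*val ≠ -4))
Before skip: ((4*t < 15 ∧ val ≥ 17) → ((val = 3 → val < -11) ∧ val ≠ q + 2*t - 12 ∧ 3*val ≠ -4)) ∧ ((¬(4*t < 15 ∧ val ≥ 17)) → (val + w ≠ q + 2*t ∧ 3*val ≠ -4))
Answer: WP = ((4*t < 15 ∧ val ≥ 17) → ((val = 3 → val < -11) ∧ val ≠ q + 2*t - 12 ∧ 3*val ≠ -4)) ∧ ((¬(4*t < 15 ∧ val ≥ 17)) → (val + w ≠ q + 2*t ∧ 3*val ≠ -4))


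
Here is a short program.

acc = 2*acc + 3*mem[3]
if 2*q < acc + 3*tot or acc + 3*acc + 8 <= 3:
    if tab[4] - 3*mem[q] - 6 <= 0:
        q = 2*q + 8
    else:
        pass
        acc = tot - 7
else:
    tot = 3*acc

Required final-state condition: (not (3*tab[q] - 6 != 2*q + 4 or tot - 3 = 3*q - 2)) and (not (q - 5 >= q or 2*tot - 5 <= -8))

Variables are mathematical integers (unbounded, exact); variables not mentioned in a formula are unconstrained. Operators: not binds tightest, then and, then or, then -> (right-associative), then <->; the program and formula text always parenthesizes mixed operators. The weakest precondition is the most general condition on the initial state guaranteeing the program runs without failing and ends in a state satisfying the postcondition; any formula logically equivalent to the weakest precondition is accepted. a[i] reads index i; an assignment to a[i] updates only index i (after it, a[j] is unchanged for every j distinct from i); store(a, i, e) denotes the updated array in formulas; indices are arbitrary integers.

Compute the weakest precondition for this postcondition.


Working backward. After the program, the postcondition (not (3*tab[q] - 6 != 2*q + 4 or tot - 3 = 3*q - 2)) and (not (q - 5 >= q or 2*tot - 5 <= -8)) must hold; in canonical form it is (not (3*tab[q] != 2*q + 10 or tot = 3*q + 1)) and (not (2*tot <= -3)).
Then branch requires (tab[4] <= 3*mem[q] + 6 -> ((not (3*tab[2*q + 8] != 4*q + 26 or tot = 6*q + 25)) and (not (2*tot <= -3)))) and ((not (tab[4] <= 3*mem[q] + 6)) -> ((not (3*tab[q] != 2*q + 10 or tot = 3*q + 1)) and (not (2*tot <= -3)))); else branch requires (not (3*tab[q] != 2*q + 10 or 3*acc = 3*q + 1)) and (not (6*acc <= -3)).
Before the if: ((2*q < acc + 3*tot or 4*acc <= -5) -> ((tab[4] <= 3*mem[q] + 6 -> ((not (3*tab[2*q + 8] != 4*q + 26 or tot = 6*q + 25)) and (not (2*tot <= -3)))) and ((not (tab[4] <= 3*mem[q] + 6)) -> ((not (3*tab[q] != 2*q + 10 or tot = 3*q + 1)) and (not (2*tot <= -3)))))) and ((not (2*q < acc + 3*tot or 4*acc <= -5)) -> ((not (3*tab[q] != 2*q + 10 or 3*acc = 3*q + 1)) and (not (6*acc <= -3))))
Before acc := 2*acc + 3*mem[3]: ((2*q < 3*mem[3] + 2*acc + 3*tot or 12*mem[3] + 8*acc <= -5) -> ((tab[4] <= 3*mem[q] + 6 -> ((not (3*tab[2*q + 8] != 4*q + 26 or tot = 6*q + 25)) and (not (2*tot <= -3)))) and ((not (tab[4] <= 3*mem[q] + 6)) -> ((not (3*tab[q] != 2*q + 10 or tot = 3*q + 1)) and (not (2*tot <= -3)))))) and ((not (2*q < 3*mem[3] + 2*acc + 3*tot or 12*mem[3] + 8*acc <= -5)) -> ((not (3*tab[q] != 2*q + 10 or 9*mem[3] + 6*acc = 3*q + 1)) and (not (18*mem[3] + 12*acc <= -3))))
Answer: WP = ((2*q < 3*mem[3] + 2*acc + 3*tot or 12*mem[3] + 8*acc <= -5) -> ((tab[4] <= 3*mem[q] + 6 -> ((not (3*tab[2*q + 8] != 4*q + 26 or tot = 6*q + 25)) and (not (2*tot <= -3)))) and ((not (tab[4] <= 3*mem[q] + 6)) -> ((not (3*tab[q] != 2*q + 10 or tot = 3*q + 1)) and (not (2*tot <= -3)))))) and ((not (2*q < 3*mem[3] + 2*acc + 3*tot or 12*mem[3] + 8*acc <= -5)) -> ((not (3*tab[q] != 2*q + 10 or 9*mem[3] + 6*acc = 3*q + 1)) and (not (18*mem[3] + 12*acc <= -3))))


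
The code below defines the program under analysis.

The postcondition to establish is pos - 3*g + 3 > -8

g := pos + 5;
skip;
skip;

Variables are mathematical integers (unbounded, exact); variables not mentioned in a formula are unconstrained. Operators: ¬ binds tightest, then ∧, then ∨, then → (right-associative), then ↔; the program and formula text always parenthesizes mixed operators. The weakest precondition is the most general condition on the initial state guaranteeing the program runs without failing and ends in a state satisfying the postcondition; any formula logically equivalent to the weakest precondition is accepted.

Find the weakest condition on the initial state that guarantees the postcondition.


Working backward. After the program, the postcondition pos - 3*g + 3 > -8 must hold; in canonical form it is pos > 3*g - 11.
Before skip: pos > 3*g - 11
Before skip: pos > 3*g - 11
Before g := pos + 5: 2*pos < -4
Answer: WP = 2*pos < -4


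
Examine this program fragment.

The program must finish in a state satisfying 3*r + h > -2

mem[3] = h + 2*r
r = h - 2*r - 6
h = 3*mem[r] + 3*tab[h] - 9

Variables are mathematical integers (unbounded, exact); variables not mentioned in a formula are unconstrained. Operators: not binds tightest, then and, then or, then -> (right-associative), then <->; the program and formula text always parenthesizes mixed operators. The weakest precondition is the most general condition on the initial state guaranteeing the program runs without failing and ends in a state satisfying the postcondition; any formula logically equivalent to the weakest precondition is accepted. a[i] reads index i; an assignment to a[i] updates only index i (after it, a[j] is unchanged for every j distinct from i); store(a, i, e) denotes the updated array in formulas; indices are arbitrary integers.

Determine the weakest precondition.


Working backward. After the program, the postcondition 3*r + h > -2 must hold; in canonical form it is h + 3*r > -2.
Before h := 3*mem[r] + 3*tab[h] - 9: 3*mem[r] + 3*tab[h] + 3*r > 7
Before r := h - 2*r - 6: 3*mem[h - 2*r - 6] + 3*tab[h] + 3*h > 6*r + 25
Before mem[3] := h + 2*r: 3*tab[h] + 3*store(mem, 3, h + 2*r)[h - 2*r - 6] + 3*h > 6*r + 25
Answer: WP = 3*tab[h] + 3*store(mem, 3, h + 2*r)[h - 2*r - 6] + 3*h > 6*r + 25


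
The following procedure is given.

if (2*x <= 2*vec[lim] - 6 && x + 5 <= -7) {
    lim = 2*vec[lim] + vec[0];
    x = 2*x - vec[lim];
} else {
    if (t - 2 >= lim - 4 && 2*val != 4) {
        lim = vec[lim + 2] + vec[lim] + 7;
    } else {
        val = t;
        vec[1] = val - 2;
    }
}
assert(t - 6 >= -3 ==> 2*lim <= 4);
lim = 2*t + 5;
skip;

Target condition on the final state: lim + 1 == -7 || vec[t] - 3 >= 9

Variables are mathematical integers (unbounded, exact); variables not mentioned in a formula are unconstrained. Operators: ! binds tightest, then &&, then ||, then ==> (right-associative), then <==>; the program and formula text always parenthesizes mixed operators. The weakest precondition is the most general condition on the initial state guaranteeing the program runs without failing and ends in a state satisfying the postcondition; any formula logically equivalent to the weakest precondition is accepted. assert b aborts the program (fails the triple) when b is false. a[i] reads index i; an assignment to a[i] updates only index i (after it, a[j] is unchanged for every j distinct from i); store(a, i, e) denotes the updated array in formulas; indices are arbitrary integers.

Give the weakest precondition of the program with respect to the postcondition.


Working backward. After the program, the postcondition lim + 1 == -7 || vec[t] - 3 >= 9 must hold; in canonical form it is lim == -8 || vec[t] >= 12.
Before skip: lim == -8 || vec[t] >= 12
Before lim := 2*t + 5: 2*t == -13 || vec[t] >= 12
Before assert t - 6 >= -3 ==> 2*lim <= 4: (t >= 3 ==> 2*lim <= 4) && (2*t == -13 || vec[t] >= 12)
Then branch requires (t >= 3 ==> 2*vec[0] + 4*vec[lim] <= 4) && (2*t == -13 || vec[t] >= 12); else branch requires ((t >= lim - 2 && 2*val != 4) ==> ((t >= 3 ==> 2*vec[lim + 2] + 2*vec[lim] <= -10) && (2*t == -13 || vec[t] >= 12))) && ((!(t >= lim - 2 && 2*val != 4)) ==> ((t >= 3 ==> 2*lim <= 4) && (2*t == -13 || store(vec, 1, t - 2)[t] >= 12))).
Before the if: ((2*x <= 2*vec[lim] - 6 && x <= -12) ==> ((t >= 3 ==> 2*vec[0] + 4*vec[lim] <= 4) && (2*t == -13 || vec[t] >= 12))) && ((!(2*x <= 2*vec[lim] - 6 && x <= -12)) ==> (((t >= lim - 2 && 2*val != 4) ==> ((t >= 3 ==> 2*vec[lim + 2] + 2*vec[lim] <= -10) && (2*t == -13 || vec[t] >= 12))) && ((!(t >= lim - 2 && 2*val != 4)) ==> ((t >= 3 ==> 2*lim <= 4) && (2*t == -13 || store(vec, 1, t - 2)[t] >= 12)))))
Answer: WP = ((2*x <= 2*vec[lim] - 6 && x <= -12) ==> ((t >= 3 ==> 2*vec[0] + 4*vec[lim] <= 4) && (2*t == -13 || vec[t] >= 12))) && ((!(2*x <= 2*vec[lim] - 6 && x <= -12)) ==> (((t >= lim - 2 && 2*val != 4) ==> ((t >= 3 ==> 2*vec[lim + 2] + 2*vec[lim] <= -10) && (2*t == -13 || vec[t] >= 12))) && ((!(t >= lim - 2 && 2*val != 4)) ==> ((t >= 3 ==> 2*lim <= 4) && (2*t == -13 || store(vec, 1, t - 2)[t] >= 12)))))


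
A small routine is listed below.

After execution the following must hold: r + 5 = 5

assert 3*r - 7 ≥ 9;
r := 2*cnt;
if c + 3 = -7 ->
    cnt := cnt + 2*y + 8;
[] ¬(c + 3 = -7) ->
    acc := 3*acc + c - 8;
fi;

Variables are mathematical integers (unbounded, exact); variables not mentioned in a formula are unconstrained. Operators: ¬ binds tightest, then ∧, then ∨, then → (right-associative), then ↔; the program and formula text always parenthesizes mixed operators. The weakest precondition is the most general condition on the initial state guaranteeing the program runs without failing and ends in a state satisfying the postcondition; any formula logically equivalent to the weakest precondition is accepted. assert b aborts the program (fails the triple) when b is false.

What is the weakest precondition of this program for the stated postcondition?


Working backward. After the program, the postcondition r + 5 = 5 must hold; in canonical form it is r = 0.
Then branch requires r = 0; else branch requires r = 0.
Before the if: (c = -10 → r = 0) ∧ ((¬(c = -10)) → r = 0)
Before r := 2*cnt: (c = -10 → 2*cnt = 0) ∧ ((¬(c = -10)) → 2*cnt = 0)
Before assert 3*r - 7 ≥ 9: 3*r ≥ 16 ∧ (c = -10 → 2*cnt = 0) ∧ ((¬(c = -10)) → 2*cnt = 0)
Answer: WP = 3*r ≥ 16 ∧ (c = -10 → 2*cnt = 0) ∧ ((¬(c = -10)) → 2*cnt = 0)


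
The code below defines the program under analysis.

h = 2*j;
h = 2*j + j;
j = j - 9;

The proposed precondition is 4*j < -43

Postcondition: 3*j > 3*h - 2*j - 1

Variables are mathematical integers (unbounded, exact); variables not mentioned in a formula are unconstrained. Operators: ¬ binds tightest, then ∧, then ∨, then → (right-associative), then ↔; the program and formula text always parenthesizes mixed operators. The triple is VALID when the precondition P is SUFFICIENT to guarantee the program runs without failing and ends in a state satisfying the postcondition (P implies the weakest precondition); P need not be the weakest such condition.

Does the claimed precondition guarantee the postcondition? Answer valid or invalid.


Working backward. After the program, the postcondition 3*j > 3*h - 2*j - 1 must hold; in canonical form it is 5*j > 3*h - 1.
Before j := j - 9: 5*j > 3*h + 44
Before h := 2*j + j: 4*j < -44
Before h := 2*j: 4*j < -44
The weakest precondition is 4*j < -44.
Check whether 4*j < -43 implies it.
Countermodel: at the initial state j = -11, the precondition holds but the weakest precondition fails.
Answer: invalid


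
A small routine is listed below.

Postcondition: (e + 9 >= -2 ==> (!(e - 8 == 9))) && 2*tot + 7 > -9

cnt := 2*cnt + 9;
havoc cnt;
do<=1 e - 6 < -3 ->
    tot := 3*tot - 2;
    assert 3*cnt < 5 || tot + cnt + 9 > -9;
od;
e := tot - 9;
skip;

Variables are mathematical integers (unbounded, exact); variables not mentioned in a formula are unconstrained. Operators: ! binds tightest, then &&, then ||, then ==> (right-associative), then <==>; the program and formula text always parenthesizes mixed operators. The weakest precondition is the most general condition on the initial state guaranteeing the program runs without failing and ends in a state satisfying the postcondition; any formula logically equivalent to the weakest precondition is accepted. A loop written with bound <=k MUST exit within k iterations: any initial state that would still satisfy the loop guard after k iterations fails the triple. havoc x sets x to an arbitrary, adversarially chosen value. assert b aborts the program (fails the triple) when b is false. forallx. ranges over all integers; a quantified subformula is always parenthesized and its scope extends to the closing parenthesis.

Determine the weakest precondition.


Working backward. After the program, the postcondition (e + 9 >= -2 ==> (!(e - 8 == 9))) && 2*tot + 7 > -9 must hold; in canonical form it is (e >= -11 ==> (!(e == 17))) && 2*tot > -16.
Before skip: (e >= -11 ==> (!(e == 17))) && 2*tot > -16
Before e := tot - 9: (tot >= -2 ==> (!(tot == 26))) && 2*tot > -16
Before the loop (bound <=1), unroll the exhaustion recursion (WP_0 = exit-now case; WP_j = one more guarded iteration, up to j = 1):
  WP_0: (!(e < 3)) && (tot >= -2 ==> (!(tot == 26))) && 2*tot > -16
  WP_1: (e < 3 ==> ((3*cnt < 5 || cnt + 3*tot > -16) && (!(e < 3)) && (3*tot >= 0 ==> (!(3*tot == 28))) && 6*tot > -12)) && ((!(e < 3)) ==> ((tot >= -2 ==> (!(tot == 26))) && 2*tot > -16))
So before the loop: (e < 3 ==> ((3*cnt < 5 || cnt + 3*tot > -16) && (!(e < 3)) && (3*tot >= 0 ==> (!(3*tot == 28))) && 6*tot > -12)) && ((!(e < 3)) ==> ((tot >= -2 ==> (!(tot == 26))) && 2*tot > -16))
Before havoc cnt: forall cnt_1. ((e < 3 ==> ((3*cnt_1 < 5 || cnt_1 + 3*tot > -16) && (!(e < 3)) && (3*tot >= 0 ==> (!(3*tot == 28))) && 6*tot > -12)) && ((!(e < 3)) ==> ((tot >= -2 ==> (!(tot == 26))) && 2*tot > -16)))
Before cnt := 2*cnt + 9: forall cnt_1. ((e < 3 ==> ((3*cnt_1 < 5 || cnt_1 + 3*tot > -16) && (!(e < 3)) && (3*tot >= 0 ==> (!(3*tot == 28))) && 6*tot > -12)) && ((!(e < 3)) ==> ((tot >= -2 ==> (!(tot == 26))) && 2*tot > -16)))
Answer: WP = forall cnt_1. ((e < 3 ==> ((3*cnt_1 < 5 || cnt_1 + 3*tot > -16) && (!(e < 3)) && (3*tot >= 0 ==> (!(3*tot == 28))) && 6*tot > -12)) && ((!(e < 3)) ==> ((tot >= -2 ==> (!(tot == 26))) && 2*tot > -16)))


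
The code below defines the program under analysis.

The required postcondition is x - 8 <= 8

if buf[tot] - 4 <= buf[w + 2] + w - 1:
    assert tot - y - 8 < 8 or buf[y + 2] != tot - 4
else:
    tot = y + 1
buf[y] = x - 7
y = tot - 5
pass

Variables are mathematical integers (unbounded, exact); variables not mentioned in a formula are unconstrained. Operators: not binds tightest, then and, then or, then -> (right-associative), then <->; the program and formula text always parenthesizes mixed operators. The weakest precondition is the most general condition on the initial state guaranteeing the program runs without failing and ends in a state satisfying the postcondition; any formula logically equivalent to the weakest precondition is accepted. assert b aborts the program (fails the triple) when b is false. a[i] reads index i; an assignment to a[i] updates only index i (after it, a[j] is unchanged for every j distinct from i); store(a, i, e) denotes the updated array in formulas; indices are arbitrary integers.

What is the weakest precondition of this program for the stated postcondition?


Working backward. After the program, the postcondition x - 8 <= 8 must hold; in canonical form it is x <= 16.
Before skip: x <= 16
Before y := tot - 5: x <= 16
Before buf[y] := x - 7: x <= 16
Then branch requires (tot < y + 16 or buf[y + 2] != tot - 4) and x <= 16; else branch requires x <= 16.
Before the if: (buf[tot] <= buf[w + 2] + w + 3 -> ((tot < y + 16 or buf[y + 2] != tot - 4) and x <= 16)) and ((not (buf[tot] <= buf[w + 2] + w + 3)) -> x <= 16)
Answer: WP = (buf[tot] <= buf[w + 2] + w + 3 -> ((tot < y + 16 or buf[y + 2] != tot - 4) and x <= 16)) and ((not (buf[tot] <= buf[w + 2] + w + 3)) -> x <= 16)


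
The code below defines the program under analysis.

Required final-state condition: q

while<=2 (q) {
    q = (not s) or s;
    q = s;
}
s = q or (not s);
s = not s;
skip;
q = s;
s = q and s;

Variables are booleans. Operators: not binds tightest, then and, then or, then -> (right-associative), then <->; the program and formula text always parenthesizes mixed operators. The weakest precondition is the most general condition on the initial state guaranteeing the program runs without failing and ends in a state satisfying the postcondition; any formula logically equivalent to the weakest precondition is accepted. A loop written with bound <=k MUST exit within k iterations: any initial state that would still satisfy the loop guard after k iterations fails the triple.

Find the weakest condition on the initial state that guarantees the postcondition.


Working backward. After the program, q must hold.
Before s := q and s: q
Before q := s: s
Before skip: s
Before s := not s: not s
Before s := q or (not s): not (q or (not s))
Before the loop (bound <=2), unroll the exhaustion recursion (WP_0 = exit-now case; WP_j = one more guarded iteration, up to j = 2):
  WP_0: (not q) and (not (q or (not s)))
  WP_1: (not q) and ((not q) -> (not (q or (not s))))
  WP_2: (not q) and ((not q) -> (not (q or (not s))))
So before the loop: (not q) and ((not q) -> (not (q or (not s))))
Answer: WP = (not q) and ((not q) -> (not (q or (not s))))


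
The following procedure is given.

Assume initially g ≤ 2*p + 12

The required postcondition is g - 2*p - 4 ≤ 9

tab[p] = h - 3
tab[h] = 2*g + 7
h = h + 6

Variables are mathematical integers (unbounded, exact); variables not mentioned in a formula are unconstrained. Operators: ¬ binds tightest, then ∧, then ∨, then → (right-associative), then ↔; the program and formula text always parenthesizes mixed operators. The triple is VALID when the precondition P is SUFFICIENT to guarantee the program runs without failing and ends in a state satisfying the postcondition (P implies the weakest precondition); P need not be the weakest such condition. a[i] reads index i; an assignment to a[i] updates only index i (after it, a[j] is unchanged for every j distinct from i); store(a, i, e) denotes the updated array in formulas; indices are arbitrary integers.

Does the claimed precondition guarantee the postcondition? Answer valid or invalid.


Working backward. After the program, the postcondition g - 2*p - 4 ≤ 9 must hold; in canonical form it is g ≤ 2*p + 13.
Before h := h + 6: g ≤ 2*p + 13
Before tab[h] := 2*g + 7: g ≤ 2*p + 13
Before tab[p] := h - 3: g ≤ 2*p + 13
The weakest precondition is g ≤ 2*p + 13.
Check whether g ≤ 2*p + 12 implies it.
Every state satisfying the precondition satisfies the weakest precondition: the implication holds.
Answer: valid


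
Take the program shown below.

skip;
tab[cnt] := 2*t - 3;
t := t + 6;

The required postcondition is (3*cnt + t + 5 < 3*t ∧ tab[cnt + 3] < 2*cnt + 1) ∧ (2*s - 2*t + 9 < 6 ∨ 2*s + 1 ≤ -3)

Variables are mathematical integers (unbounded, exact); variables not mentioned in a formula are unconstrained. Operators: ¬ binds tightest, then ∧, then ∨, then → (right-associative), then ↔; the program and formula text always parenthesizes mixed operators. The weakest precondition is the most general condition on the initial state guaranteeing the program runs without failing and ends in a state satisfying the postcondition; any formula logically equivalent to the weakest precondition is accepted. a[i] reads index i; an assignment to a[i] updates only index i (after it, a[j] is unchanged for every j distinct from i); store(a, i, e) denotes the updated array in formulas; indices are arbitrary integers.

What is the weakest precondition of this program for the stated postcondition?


Working backward. After the program, the postcondition (3*cnt + t + 5 < 3*t ∧ tab[cnt + 3] < 2*cnt + 1) ∧ (2*s - 2*t + 9 < 6 ∨ 2*s + 1 ≤ -3) must hold; in canonical form it is 3*cnt < 2*t - 5 ∧ tab[cnt + 3] < 2*cnt + 1 ∧ (2*s < 2*t - 3 ∨ 2*s ≤ -4).
Before t := t + 6: 3*cnt < 2*t + 7 ∧ tab[cnt + 3] < 2*cnt + 1 ∧ (2*s < 2*t + 9 ∨ 2*s ≤ -4)
Before tab[cnt] := 2*t - 3: 3*cnt < 2*t + 7 ∧ store(tab, cnt, 2*t - 3)[cnt + 3] < 2*cnt + 1 ∧ (2*s < 2*t + 9 ∨ 2*s ≤ -4)
Before skip: 3*cnt < 2*t + 7 ∧ store(tab, cnt, 2*t - 3)[cnt + 3] < 2*cnt + 1 ∧ (2*s < 2*t + 9 ∨ 2*s ≤ -4)
Answer: WP = 3*cnt < 2*t + 7 ∧ store(tab, cnt, 2*t - 3)[cnt + 3] < 2*cnt + 1 ∧ (2*s < 2*t + 9 ∨ 2*s ≤ -4)


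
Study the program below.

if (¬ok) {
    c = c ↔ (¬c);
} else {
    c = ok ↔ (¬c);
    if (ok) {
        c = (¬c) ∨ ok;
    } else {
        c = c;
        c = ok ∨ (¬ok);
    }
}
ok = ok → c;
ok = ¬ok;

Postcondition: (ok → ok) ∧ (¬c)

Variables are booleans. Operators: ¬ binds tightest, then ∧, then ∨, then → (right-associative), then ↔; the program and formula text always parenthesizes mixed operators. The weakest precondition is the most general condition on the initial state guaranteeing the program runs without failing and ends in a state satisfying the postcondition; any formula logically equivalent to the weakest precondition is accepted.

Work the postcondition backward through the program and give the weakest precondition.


Working backward. After the program, the postcondition (ok → ok) ∧ (¬c) must hold; in canonical form it is ¬c.
Before ok := ¬ok: ¬c
Before ok := ok → c: ¬c
Then branch requires ¬(c ↔ (¬c)); else branch requires (ok → (¬((¬(ok ↔ (¬c))) ∨ ok))) ∧ ok.
Before the if: ((¬ok) → (¬(c ↔ (¬c)))) ∧ (ok → ((ok → (¬((¬(ok ↔ (¬c))) ∨ ok))) ∧ ok))
Answer: WP = ((¬ok) → (¬(c ↔ (¬c)))) ∧ (ok → ((ok → (¬((¬(ok ↔ (¬c))) ∨ ok))) ∧ ok))


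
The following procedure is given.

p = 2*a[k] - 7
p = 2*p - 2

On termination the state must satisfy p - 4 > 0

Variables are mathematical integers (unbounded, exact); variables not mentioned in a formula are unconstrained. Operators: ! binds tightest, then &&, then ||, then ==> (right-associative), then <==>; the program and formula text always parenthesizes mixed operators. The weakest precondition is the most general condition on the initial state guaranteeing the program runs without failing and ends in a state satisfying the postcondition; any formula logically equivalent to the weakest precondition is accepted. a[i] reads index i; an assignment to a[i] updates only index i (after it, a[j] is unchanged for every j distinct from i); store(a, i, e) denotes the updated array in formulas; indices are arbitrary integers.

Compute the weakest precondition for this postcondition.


Working backward. After the program, the postcondition p - 4 > 0 must hold; in canonical form it is p > 4.
Before p := 2*p - 2: 2*p > 6
Before p := 2*a[k] - 7: 4*a[k] > 20
Answer: WP = 4*a[k] > 20


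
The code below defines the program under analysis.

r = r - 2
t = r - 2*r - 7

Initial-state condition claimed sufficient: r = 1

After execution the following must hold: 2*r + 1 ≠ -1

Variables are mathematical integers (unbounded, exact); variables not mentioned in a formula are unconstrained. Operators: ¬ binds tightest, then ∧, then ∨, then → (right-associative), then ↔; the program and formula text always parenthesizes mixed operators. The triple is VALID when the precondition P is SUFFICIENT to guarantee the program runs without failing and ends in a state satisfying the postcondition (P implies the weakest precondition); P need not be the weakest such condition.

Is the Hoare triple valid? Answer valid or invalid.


Working backward. After the program, the postcondition 2*r + 1 ≠ -1 must hold; in canonical form it is 2*r ≠ -2.
Before t := r - 2*r - 7: 2*r ≠ -2
Before r := r - 2: 2*r ≠ 2
The weakest precondition is 2*r ≠ 2.
Check whether r = 1 implies it.
Countermodel: at the initial state r = 1, the precondition holds but the weakest precondition fails.
Answer: invalid


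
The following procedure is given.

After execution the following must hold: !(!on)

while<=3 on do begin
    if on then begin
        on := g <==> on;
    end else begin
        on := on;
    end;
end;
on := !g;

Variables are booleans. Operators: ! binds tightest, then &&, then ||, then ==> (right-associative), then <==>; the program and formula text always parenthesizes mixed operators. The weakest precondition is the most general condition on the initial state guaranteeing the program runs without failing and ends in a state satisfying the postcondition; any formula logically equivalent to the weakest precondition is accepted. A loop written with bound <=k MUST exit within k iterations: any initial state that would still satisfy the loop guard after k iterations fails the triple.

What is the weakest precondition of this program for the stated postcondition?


Working backward. After the program, the postcondition !(!on) must hold; in canonical form it is on.
Before on := !g: !g
Before the loop (bound <=3), unroll the exhaustion recursion (WP_0 = exit-now case; WP_j = one more guarded iteration, up to j = 3):
  WP_0: (!on) && (!g)
  WP_1: (on ==> ((on ==> ((!(g <==> on)) && (!g))) && ((!on) ==> ((!on) && (!g))))) && ((!on) ==> (!g))
  WP_2: (on ==> ((on ==> (((g <==> on) ==> (((g <==> on) ==> ((!(g <==> (g <==> on))) && (!g))) && ((!(g <==> on)) ==> ((!(g <==> on)) && (!g))))) && ((!(g <==> on)) ==> (!g)))) && ((!on) ==> ((on ==> ((on ==> ((!(g <==> on)) && (!g))) && ((!on) ==> ((!on) && (!g))))) && ((!on) ==> (!g)))))) && ((!on) ==> (!g))
  WP_3: (on ==> ((on ==> (((g <==> on) ==> (((g <==> on) ==> (((g <==> (g <==> on)) ==> (((g <==> (g <==> on)) ==> ((!(g <==> (g <==> (g <==> on)))) && (!g))) && ((!(g <==> (g <==> on))) ==> ((!(g <==> (g <==> on))) && (!g))))) && ((!(g <==> (g <==> on))) ==> (!g)))) && ((!(g <==> on)) ==> (((g <==> on) ==> (((g <==> on) ==> ((!(g <==> (g <==> on))) && (!g))) && ((!(g <==> on)) ==> ((!(g <==> on)) && (!g))))) && ((!(g <==> on)) ==> (!g)))))) && ((!(g <==> on)) ==> (!g)))) && ((!on) ==> ((on ==> ((on ==> (((g <==> on) ==> (((g <==> on) ==> ((!(g <==> (g <==> on))) && (!g))) && ((!(g <==> on)) ==> ((!(g <==> on)) && (!g))))) && ((!(g <==> on)) ==> (!g)))) && ((!on) ==> ((on ==> ((on ==> ((!(g <==> on)) && (!g))) && ((!on) ==> ((!on) && (!g))))) && ((!on) ==> (!g)))))) && ((!on) ==> (!g)))))) && ((!on) ==> (!g))
So before the loop: (on ==> ((on ==> (((g <==> on) ==> (((g <==> on) ==> (((g <==> (g <==> on)) ==> (((g <==> (g <==> on)) ==> ((!(g <==> (g <==> (g <==> on)))) && (!g))) && ((!(g <==> (g <==> on))) ==> ((!(g <==> (g <==> on))) && (!g))))) && ((!(g <==> (g <==> on))) ==> (!g)))) && ((!(g <==> on)) ==> (((g <==> on) ==> (((g <==> on) ==> ((!(g <==> (g <==> on))) && (!g))) && ((!(g <==> on)) ==> ((!(g <==> on)) && (!g))))) && ((!(g <==> on)) ==> (!g)))))) && ((!(g <==> on)) ==> (!g)))) && ((!on) ==> ((on ==> ((on ==> (((g <==> on) ==> (((g <==> on) ==> ((!(g <==> (g <==> on))) && (!g))) && ((!(g <==> on)) ==> ((!(g <==> on)) && (!g))))) && ((!(g <==> on)) ==> (!g)))) && ((!on) ==> ((on ==> ((on ==> ((!(g <==> on)) && (!g))) && ((!on) ==> ((!on) && (!g))))) && ((!on) ==> (!g)))))) && ((!on) ==> (!g)))))) && ((!on) ==> (!g))
Answer: WP = (on ==> ((on ==> (((g <==> on) ==> (((g <==> on) ==> (((g <==> (g <==> on)) ==> (((g <==> (g <==> on)) ==> ((!(g <==> (g <==> (g <==> on)))) && (!g))) && ((!(g <==> (g <==> on))) ==> ((!(g <==> (g <==> on))) && (!g))))) && ((!(g <==> (g <==> on))) ==> (!g)))) && ((!(g <==> on)) ==> (((g <==> on) ==> (((g <==> on) ==> ((!(g <==> (g <==> on))) && (!g))) && ((!(g <==> on)) ==> ((!(g <==> on)) && (!g))))) && ((!(g <==> on)) ==> (!g)))))) && ((!(g <==> on)) ==> (!g)))) && ((!on) ==> ((on ==> ((on ==> (((g <==> on) ==> (((g <==> on) ==> ((!(g <==> (g <==> on))) && (!g))) && ((!(g <==> on)) ==> ((!(g <==> on)) && (!g))))) && ((!(g <==> on)) ==> (!g)))) && ((!on) ==> ((on ==> ((on ==> ((!(g <==> on)) && (!g))) && ((!on) ==> ((!on) && (!g))))) && ((!on) ==> (!g)))))) && ((!on) ==> (!g)))))) && ((!on) ==> (!g))


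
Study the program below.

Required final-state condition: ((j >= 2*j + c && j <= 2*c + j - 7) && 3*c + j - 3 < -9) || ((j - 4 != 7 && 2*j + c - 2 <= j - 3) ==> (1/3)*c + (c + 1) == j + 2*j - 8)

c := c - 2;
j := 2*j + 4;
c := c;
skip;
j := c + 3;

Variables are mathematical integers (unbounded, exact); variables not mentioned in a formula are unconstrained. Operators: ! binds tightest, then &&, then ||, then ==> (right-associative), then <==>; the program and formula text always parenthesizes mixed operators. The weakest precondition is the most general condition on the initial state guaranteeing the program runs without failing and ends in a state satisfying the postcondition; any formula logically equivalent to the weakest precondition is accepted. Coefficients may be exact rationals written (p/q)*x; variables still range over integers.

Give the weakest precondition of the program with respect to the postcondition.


Working backward. After the program, the postcondition ((j >= 2*j + c && j <= 2*c + j - 7) && 3*c + j - 3 < -9) || ((j - 4 != 7 && 2*j + c - 2 <= j - 3) ==> (1/3)*c + (c + 1) == j + 2*j - 8) must hold; in canonical form it is (c + j <= 0 && 2*c >= 7 && 3*c + j < -6) || ((j != 11 && c + j <= -1) ==> (4/3)*c == 3*j - 9).
Before j := c + 3: (2*c <= -3 && 2*c >= 7 && 4*c < -9) || ((c != 8 && 2*c <= -4) ==> (5/3)*c == 0)
Before skip: (2*c <= -3 && 2*c >= 7 && 4*c < -9) || ((c != 8 && 2*c <= -4) ==> (5/3)*c == 0)
Before c := c: (2*c <= -3 && 2*c >= 7 && 4*c < -9) || ((c != 8 && 2*c <= -4) ==> (5/3)*c == 0)
Before j := 2*j + 4: (2*c <= -3 && 2*c >= 7 && 4*c < -9) || ((c != 8 && 2*c <= -4) ==> (5/3)*c == 0)
Before c := c - 2: (2*c <= 1 && 2*c >= 11 && 4*c < -1) || ((c != 10 && 2*c <= 0) ==> (5/3)*c == 10/3)
Answer: WP = (2*c <= 1 && 2*c >= 11 && 4*c < -1) || ((c != 10 && 2*c <= 0) ==> (5/3)*c == 10/3)


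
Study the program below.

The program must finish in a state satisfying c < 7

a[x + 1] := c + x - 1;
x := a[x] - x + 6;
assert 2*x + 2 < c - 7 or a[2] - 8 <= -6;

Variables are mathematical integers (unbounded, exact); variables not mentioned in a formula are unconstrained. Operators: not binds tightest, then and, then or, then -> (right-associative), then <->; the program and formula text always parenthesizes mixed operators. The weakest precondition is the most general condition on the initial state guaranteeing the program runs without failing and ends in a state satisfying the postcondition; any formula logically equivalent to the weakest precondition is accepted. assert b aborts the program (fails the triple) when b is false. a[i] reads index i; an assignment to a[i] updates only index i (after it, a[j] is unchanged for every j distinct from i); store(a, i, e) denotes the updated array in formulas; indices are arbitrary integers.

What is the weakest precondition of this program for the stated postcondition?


Working backward. After the program, c < 7 must hold.
Before assert 2*x + 2 < c - 7 or a[2] - 8 <= -6: (2*x < c - 9 or a[2] <= 2) and c < 7
Before x := a[x] - x + 6: (2*a[x] < c + 2*x - 21 or a[2] <= 2) and c < 7
Before a[x + 1] := c + x - 1: (2*store(a, x + 1, c + x - 1)[x] < c + 2*x - 21 or store(a, x + 1, c + x - 1)[2] <= 2) and c < 7
Answer: WP = (2*store(a, x + 1, c + x - 1)[x] < c + 2*x - 21 or store(a, x + 1, c + x - 1)[2] <= 2) and c < 7


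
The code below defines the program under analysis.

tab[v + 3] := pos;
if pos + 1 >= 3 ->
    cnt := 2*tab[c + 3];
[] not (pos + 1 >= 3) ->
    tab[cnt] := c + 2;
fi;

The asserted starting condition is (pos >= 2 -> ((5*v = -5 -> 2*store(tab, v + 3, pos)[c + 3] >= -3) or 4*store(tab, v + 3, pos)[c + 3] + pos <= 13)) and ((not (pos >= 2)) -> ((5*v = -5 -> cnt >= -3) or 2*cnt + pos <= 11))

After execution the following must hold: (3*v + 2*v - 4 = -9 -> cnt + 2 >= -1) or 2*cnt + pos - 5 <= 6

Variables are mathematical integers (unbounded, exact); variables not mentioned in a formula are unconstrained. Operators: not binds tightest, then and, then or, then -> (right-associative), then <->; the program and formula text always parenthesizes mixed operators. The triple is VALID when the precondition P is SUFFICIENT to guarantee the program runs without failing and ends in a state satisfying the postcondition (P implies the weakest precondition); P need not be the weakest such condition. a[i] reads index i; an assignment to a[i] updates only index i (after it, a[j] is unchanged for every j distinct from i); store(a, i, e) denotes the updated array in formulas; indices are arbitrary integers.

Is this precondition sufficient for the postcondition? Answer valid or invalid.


Working backward. After the program, the postcondition (3*v + 2*v - 4 = -9 -> cnt + 2 >= -1) or 2*cnt + pos - 5 <= 6 must hold; in canonical form it is (5*v = -5 -> cnt >= -3) or 2*cnt + pos <= 11.
Then branch requires (5*v = -5 -> 2*tab[c + 3] >= -3) or 4*tab[c + 3] + pos <= 11; else branch requires (5*v = -5 -> cnt >= -3) or 2*cnt + pos <= 11.
Before the if: (pos >= 2 -> ((5*v = -5 -> 2*tab[c + 3] >= -3) or 4*tab[c + 3] + pos <= 11)) and ((not (pos >= 2)) -> ((5*v = -5 -> cnt >= -3) or 2*cnt + pos <= 11))
Before tab[v + 3] := pos: (pos >= 2 -> ((5*v = -5 -> 2*store(tab, v + 3, pos)[c + 3] >= -3) or 4*store(tab, v + 3, pos)[c + 3] + pos <= 11)) and ((not (pos >= 2)) -> ((5*v = -5 -> cnt >= -3) or 2*cnt + pos <= 11))
The weakest precondition is (pos >= 2 -> ((5*v = -5 -> 2*store(tab, v + 3, pos)[c + 3] >= -3) or 4*store(tab, v + 3, pos)[c + 3] + pos <= 11)) and ((not (pos >= 2)) -> ((5*v = -5 -> cnt >= -3) or 2*cnt + pos <= 11)).
Check whether (pos >= 2 -> ((5*v = -5 -> 2*store(tab, v + 3, pos)[c + 3] >= -3) or 4*store(tab, v + 3, pos)[c + 3] + pos <= 13)) and ((not (pos >= 2)) -> ((5*v = -5 -> cnt >= -3) or 2*cnt + pos <= 11)) implies it.
Countermodel: at the initial state c = 1, cnt = 0, pos = 20, tab = {[2] = 3, [4] = -2, elsewhere 3}, v = -1, the precondition holds but the weakest precondition fails.
Answer: invalid


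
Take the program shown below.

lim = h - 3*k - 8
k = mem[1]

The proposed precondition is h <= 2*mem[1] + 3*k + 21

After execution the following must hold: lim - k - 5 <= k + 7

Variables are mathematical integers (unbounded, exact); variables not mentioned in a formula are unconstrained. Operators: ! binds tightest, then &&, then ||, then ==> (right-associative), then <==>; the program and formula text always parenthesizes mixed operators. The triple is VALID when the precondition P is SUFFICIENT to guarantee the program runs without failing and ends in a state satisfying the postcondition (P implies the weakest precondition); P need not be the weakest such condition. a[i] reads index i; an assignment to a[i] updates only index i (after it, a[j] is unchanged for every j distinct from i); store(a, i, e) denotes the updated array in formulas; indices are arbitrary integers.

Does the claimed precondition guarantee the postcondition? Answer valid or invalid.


Working backward. After the program, the postcondition lim - k - 5 <= k + 7 must hold; in canonical form it is lim <= 2*k + 12.
Before k := mem[1]: lim <= 2*mem[1] + 12
Before lim := h - 3*k - 8: h <= 2*mem[1] + 3*k + 20
The weakest precondition is h <= 2*mem[1] + 3*k + 20.
Check whether h <= 2*mem[1] + 3*k + 21 implies it.
Countermodel: at the initial state h = 0, k = -1, mem = {[1] = -9, elsewhere -9}, the precondition holds but the weakest precondition fails.
Answer: invalid


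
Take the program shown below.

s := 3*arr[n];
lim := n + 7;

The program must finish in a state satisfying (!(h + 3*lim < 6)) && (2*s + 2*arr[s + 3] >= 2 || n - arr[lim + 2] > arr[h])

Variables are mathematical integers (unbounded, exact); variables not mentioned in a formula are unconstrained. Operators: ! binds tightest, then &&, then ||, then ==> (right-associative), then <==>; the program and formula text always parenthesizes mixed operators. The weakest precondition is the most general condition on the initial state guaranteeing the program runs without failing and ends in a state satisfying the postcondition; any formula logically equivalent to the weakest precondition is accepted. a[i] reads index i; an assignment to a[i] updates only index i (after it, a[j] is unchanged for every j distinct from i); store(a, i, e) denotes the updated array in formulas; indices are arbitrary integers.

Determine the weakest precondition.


Working backward. After the program, the postcondition (!(h + 3*lim < 6)) && (2*s + 2*arr[s + 3] >= 2 || n - arr[lim + 2] > arr[h]) must hold; in canonical form it is (!(h + 3*lim < 6)) && (2*arr[s + 3] + 2*s >= 2 || n > arr[lim + 2] + arr[h]).
Before lim := n + 7: (!(h + 3*n < -15)) && (2*arr[s + 3] + 2*s >= 2 || n > arr[n + 9] + arr[h])
Before s := 3*arr[n]: (!(h + 3*n < -15)) && (2*arr[3*arr[n] + 3] + 6*arr[n] >= 2 || n > arr[n + 9] + arr[h])
Answer: WP = (!(h + 3*n < -15)) && (2*arr[3*arr[n] + 3] + 6*arr[n] >= 2 || n > arr[n + 9] + arr[h])


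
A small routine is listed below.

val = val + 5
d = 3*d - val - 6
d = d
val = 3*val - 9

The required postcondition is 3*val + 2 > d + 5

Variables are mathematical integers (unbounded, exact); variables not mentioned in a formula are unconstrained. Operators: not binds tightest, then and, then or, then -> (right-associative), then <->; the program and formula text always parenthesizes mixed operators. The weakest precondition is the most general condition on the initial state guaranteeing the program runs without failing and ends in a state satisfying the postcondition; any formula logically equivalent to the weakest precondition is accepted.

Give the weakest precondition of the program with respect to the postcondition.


Working backward. After the program, the postcondition 3*val + 2 > d + 5 must hold; in canonical form it is 3*val > d + 3.
Before val := 3*val - 9: 9*val > d + 30
Before d := d: 9*val > d + 30
Before d := 3*d - val - 6: 10*val > 3*d + 24
Before val := val + 5: 10*val > 3*d - 26
Answer: WP = 10*val > 3*d - 26


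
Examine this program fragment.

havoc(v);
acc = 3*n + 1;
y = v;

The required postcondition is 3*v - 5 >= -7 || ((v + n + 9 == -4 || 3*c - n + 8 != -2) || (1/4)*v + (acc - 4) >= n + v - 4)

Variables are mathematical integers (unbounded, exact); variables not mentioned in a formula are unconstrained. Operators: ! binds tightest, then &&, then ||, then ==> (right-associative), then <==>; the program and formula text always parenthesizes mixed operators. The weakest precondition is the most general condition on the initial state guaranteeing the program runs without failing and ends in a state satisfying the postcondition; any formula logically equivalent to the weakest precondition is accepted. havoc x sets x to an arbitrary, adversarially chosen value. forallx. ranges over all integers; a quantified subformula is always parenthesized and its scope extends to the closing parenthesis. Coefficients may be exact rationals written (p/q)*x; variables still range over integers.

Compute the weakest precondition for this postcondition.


Working backward. After the program, the postcondition 3*v - 5 >= -7 || ((v + n + 9 == -4 || 3*c - n + 8 != -2) || (1/4)*v + (acc - 4) >= n + v - 4) must hold; in canonical form it is 3*v >= -2 || n + v == -13 || 3*c != n - 10 || acc >= n + (3/4)*v.
Before y := v: 3*v >= -2 || n + v == -13 || 3*c != n - 10 || acc >= n + (3/4)*v
Before acc := 3*n + 1: 3*v >= -2 || n + v == -13 || 3*c != n - 10 || 2*n >= (3/4)*v - 1
Before havoc v: forall v_1. (3*v_1 >= -2 || n + v_1 == -13 || 3*c != n - 10 || 2*n >= (3/4)*v_1 - 1)
Answer: WP = forall v_1. (3*v_1 >= -2 || n + v_1 == -13 || 3*c != n - 10 || 2*n >= (3/4)*v_1 - 1)
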